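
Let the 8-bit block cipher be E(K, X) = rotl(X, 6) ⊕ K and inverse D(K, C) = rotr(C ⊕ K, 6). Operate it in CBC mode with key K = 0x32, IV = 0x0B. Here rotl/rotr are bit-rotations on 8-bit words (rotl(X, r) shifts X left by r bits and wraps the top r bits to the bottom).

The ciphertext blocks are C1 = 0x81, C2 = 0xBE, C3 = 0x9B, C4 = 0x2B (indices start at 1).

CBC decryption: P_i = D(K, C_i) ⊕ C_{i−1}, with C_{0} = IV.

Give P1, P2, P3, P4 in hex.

P1 = 0xC5, P2 = 0xB3, P3 = 0x18, P4 = 0xFF

P1: D(K, 0x81) = 0xCE; 0xCE ⊕ 0x0B = 0xC5.
P2: D(K, 0xBE) = 0x32; 0x32 ⊕ 0x81 = 0xB3.
P3: D(K, 0x9B) = 0xA6; 0xA6 ⊕ 0xBE = 0x18.
P4: D(K, 0x2B) = 0x64; 0x64 ⊕ 0x9B = 0xFF.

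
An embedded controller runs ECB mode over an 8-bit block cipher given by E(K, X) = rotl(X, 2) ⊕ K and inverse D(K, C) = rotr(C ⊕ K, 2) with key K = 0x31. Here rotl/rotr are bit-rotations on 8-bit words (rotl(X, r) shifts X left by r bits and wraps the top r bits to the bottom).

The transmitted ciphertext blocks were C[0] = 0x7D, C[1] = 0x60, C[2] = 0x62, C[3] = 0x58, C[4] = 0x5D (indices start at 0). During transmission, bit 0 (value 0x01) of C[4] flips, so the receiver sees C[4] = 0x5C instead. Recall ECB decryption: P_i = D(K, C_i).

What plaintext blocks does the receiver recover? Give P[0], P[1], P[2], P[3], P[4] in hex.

P[0] = 0x13, P[1] = 0x54, P[2] = 0xD4, P[3] = 0x5A, P[4] = 0x5B

Only C[4] changed, to 0x5C. In ECB, a change in C_i affects only P_i. Decrypting the received ciphertext:
P[0]: D(K, 0x7D) = 0x13.
P[1]: D(K, 0x60) = 0x54.
P[2]: D(K, 0x62) = 0xD4.
P[3]: D(K, 0x58) = 0x5A.
P[4]: D(K, 0x5C) = 0x5B.
Blocks that differ from the original plaintext: P[4].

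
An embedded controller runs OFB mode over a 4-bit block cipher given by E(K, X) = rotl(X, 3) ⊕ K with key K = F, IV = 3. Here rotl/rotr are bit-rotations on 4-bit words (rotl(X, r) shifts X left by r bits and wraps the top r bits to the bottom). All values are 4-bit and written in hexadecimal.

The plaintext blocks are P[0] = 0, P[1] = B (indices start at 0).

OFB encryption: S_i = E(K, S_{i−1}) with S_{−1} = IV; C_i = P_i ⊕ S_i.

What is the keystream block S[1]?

C[0]: S = E(K, 3) = 6; 0 ⊕ 6 = 6.
C[1]: S = E(K, 6) = C; B ⊕ C = 7.
So S[1] = C.

C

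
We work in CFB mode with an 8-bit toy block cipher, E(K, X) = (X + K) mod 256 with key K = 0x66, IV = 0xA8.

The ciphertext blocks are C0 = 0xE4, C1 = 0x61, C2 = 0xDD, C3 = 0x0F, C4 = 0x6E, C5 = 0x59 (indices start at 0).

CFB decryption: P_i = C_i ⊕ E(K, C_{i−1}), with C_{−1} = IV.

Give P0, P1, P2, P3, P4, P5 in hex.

P0: E(K, 0xA8) = 0x0E; 0xE4 ⊕ 0x0E = 0xEA.
P1: E(K, 0xE4) = 0x4A; 0x61 ⊕ 0x4A = 0x2B.
P2: E(K, 0x61) = 0xC7; 0xDD ⊕ 0xC7 = 0x1A.
P3: E(K, 0xDD) = 0x43; 0x0F ⊕ 0x43 = 0x4C.
P4: E(K, 0x0F) = 0x75; 0x6E ⊕ 0x75 = 0x1B.
P5: E(K, 0x6E) = 0xD4; 0x59 ⊕ 0xD4 = 0x8D.

P0 = 0xEA, P1 = 0x2B, P2 = 0x1A, P3 = 0x4C, P4 = 0x1B, P5 = 0x8D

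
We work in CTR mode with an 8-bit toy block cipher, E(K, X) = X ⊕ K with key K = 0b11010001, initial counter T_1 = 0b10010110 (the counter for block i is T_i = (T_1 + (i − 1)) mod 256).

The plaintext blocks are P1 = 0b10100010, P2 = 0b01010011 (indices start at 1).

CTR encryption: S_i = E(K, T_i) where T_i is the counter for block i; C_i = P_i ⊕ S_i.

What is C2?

C2 = 0b00010101

C1: T = 0b10010110, S = E(K, T) = 0b01000111; 0b10100010 ⊕ 0b01000111 = 0b11100101.
C2: T = 0b10010111, S = E(K, T) = 0b01000110; 0b01010011 ⊕ 0b01000110 = 0b00010101.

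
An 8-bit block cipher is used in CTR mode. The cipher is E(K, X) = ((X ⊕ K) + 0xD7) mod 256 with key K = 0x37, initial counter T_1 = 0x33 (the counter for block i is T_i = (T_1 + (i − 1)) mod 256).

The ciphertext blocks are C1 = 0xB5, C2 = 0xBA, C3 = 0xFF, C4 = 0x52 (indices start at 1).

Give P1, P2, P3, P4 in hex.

P1 = 0x6E, P2 = 0x60, P3 = 0x26, P4 = 0x8A

CTR decryption: S_i = E(K, T_i) where T_i is the counter for block i; P_i = C_i ⊕ S_i.
P1: T = 0x33, S = E(K, T) = 0xDB; 0xB5 ⊕ 0xDB = 0x6E.
P2: T = 0x34, S = E(K, T) = 0xDA; 0xBA ⊕ 0xDA = 0x60.
P3: T = 0x35, S = E(K, T) = 0xD9; 0xFF ⊕ 0xD9 = 0x26.
P4: T = 0x36, S = E(K, T) = 0xD8; 0x52 ⊕ 0xD8 = 0x8A.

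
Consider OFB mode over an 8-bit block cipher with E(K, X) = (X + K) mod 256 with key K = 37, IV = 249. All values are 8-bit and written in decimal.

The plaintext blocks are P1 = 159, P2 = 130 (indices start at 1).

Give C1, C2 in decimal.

C1 = 129, C2 = 193

OFB encryption: S_i = E(K, S_{i−1}) with S_{0} = IV; C_i = P_i ⊕ S_i.
C1: S = E(K, 249) = 30; 159 ⊕ 30 = 129.
C2: S = E(K, 30) = 67; 130 ⊕ 67 = 193.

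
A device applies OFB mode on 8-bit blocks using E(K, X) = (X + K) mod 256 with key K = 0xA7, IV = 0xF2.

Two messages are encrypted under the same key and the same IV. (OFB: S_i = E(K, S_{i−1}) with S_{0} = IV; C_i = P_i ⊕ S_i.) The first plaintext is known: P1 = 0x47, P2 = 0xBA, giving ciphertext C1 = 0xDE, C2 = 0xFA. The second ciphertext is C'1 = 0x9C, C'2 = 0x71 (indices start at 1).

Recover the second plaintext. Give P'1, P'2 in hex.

In OFB with a reused IV, both messages share the same keystream S_i, so C_i ⊕ C'_i = P_i ⊕ P'_i and thus P'_i = P_i ⊕ C_i ⊕ C'_i.
P'1: 0x47 ⊕ 0xDE ⊕ 0x9C = 0x05.
P'2: 0xBA ⊕ 0xFA ⊕ 0x71 = 0x31.

P'1 = 0x05, P'2 = 0x31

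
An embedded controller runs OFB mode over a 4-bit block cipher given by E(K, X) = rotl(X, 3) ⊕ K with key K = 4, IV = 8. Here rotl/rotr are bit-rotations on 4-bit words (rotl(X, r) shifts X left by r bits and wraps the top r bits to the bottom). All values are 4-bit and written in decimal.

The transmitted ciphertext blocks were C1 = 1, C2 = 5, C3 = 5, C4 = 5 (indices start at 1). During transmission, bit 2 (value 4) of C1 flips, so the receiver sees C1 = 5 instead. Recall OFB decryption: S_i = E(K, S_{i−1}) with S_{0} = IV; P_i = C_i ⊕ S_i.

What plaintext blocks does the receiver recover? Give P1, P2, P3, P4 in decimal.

Only C1 changed, to 5. In OFB, a change in C_i flips the same bit in P_i only; the keystream is unaffected. Decrypting the received ciphertext:
P1: S = E(K, 8) = 0; 5 ⊕ 0 = 5.
P2: S = E(K, 0) = 4; 5 ⊕ 4 = 1.
P3: S = E(K, 4) = 6; 5 ⊕ 6 = 3.
P4: S = E(K, 6) = 7; 5 ⊕ 7 = 2.
Blocks that differ from the original plaintext: P1.

P1 = 5, P2 = 1, P3 = 3, P4 = 2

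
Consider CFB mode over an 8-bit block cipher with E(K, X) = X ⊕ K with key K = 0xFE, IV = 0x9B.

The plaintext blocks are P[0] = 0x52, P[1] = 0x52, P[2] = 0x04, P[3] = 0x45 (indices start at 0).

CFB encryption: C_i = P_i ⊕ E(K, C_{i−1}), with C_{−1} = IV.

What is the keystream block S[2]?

C[0]: E(K, 0x9B) = 0x65; 0x52 ⊕ 0x65 = 0x37.
C[1]: E(K, 0x37) = 0xC9; 0x52 ⊕ 0xC9 = 0x9B.
C[2]: E(K, 0x9B) = 0x65; 0x04 ⊕ 0x65 = 0x61.
So S[2] = 0x65.

0x65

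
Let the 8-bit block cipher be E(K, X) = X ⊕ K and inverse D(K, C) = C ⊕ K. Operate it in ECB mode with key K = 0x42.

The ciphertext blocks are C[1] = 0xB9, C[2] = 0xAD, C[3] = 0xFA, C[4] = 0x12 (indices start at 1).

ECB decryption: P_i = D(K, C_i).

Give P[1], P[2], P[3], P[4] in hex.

P[1] = 0xFB, P[2] = 0xEF, P[3] = 0xB8, P[4] = 0x50

P[1]: D(K, 0xB9) = 0xFB.
P[2]: D(K, 0xAD) = 0xEF.
P[3]: D(K, 0xFA) = 0xB8.
P[4]: D(K, 0x12) = 0x50.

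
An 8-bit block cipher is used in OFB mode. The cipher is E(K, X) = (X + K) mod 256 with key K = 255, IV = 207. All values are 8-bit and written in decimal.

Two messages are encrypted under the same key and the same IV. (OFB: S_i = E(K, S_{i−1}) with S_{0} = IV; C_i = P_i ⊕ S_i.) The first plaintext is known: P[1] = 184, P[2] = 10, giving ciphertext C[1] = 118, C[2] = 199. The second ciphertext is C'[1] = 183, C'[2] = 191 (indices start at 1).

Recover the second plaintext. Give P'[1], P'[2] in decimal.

In OFB with a reused IV, both messages share the same keystream S_i, so C_i ⊕ C'_i = P_i ⊕ P'_i and thus P'_i = P_i ⊕ C_i ⊕ C'_i.
P'[1]: 184 ⊕ 118 ⊕ 183 = 121.
P'[2]: 10 ⊕ 199 ⊕ 191 = 114.

P'[1] = 121, P'[2] = 114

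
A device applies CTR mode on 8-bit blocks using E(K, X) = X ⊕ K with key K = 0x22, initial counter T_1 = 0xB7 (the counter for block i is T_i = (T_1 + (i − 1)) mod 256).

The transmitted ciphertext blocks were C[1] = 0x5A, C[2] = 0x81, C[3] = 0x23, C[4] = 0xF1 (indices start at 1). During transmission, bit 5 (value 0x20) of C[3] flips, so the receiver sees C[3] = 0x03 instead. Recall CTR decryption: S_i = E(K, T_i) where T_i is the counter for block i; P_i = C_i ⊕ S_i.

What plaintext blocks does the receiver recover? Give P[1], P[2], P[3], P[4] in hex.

Only C[3] changed, to 0x03. In CTR, a change in C_i flips the same bit in P_i only; the keystream is unaffected. Decrypting the received ciphertext:
P[1]: T = 0xB7, S = E(K, T) = 0x95; 0x5A ⊕ 0x95 = 0xCF.
P[2]: T = 0xB8, S = E(K, T) = 0x9A; 0x81 ⊕ 0x9A = 0x1B.
P[3]: T = 0xB9, S = E(K, T) = 0x9B; 0x03 ⊕ 0x9B = 0x98.
P[4]: T = 0xBA, S = E(K, T) = 0x98; 0xF1 ⊕ 0x98 = 0x69.
Blocks that differ from the original plaintext: P[3].

P[1] = 0xCF, P[2] = 0x1B, P[3] = 0x98, P[4] = 0x69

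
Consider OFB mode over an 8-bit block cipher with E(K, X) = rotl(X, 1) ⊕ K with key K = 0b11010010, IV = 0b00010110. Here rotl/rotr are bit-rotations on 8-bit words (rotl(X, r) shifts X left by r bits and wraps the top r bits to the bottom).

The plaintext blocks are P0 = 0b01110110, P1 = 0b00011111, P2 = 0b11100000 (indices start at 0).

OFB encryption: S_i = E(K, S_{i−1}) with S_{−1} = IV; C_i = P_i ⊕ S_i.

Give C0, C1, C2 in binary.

C0 = 0b10001000, C1 = 0b00110000, C2 = 0b01101100

C0: S = E(K, 0b00010110) = 0b11111110; 0b01110110 ⊕ 0b11111110 = 0b10001000.
C1: S = E(K, 0b11111110) = 0b00101111; 0b00011111 ⊕ 0b00101111 = 0b00110000.
C2: S = E(K, 0b00101111) = 0b10001100; 0b11100000 ⊕ 0b10001100 = 0b01101100.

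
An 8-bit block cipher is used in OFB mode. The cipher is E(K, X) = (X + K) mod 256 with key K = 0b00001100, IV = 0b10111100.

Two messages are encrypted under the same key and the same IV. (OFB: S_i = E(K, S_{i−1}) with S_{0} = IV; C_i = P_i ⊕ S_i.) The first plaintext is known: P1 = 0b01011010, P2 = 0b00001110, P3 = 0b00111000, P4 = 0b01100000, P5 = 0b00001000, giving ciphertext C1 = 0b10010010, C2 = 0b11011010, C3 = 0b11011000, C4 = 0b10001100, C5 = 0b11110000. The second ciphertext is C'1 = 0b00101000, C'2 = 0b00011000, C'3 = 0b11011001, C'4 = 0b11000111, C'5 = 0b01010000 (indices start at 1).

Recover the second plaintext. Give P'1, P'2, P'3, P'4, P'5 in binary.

In OFB with a reused IV, both messages share the same keystream S_i, so C_i ⊕ C'_i = P_i ⊕ P'_i and thus P'_i = P_i ⊕ C_i ⊕ C'_i.
P'1: 0b01011010 ⊕ 0b10010010 ⊕ 0b00101000 = 0b11100000.
P'2: 0b00001110 ⊕ 0b11011010 ⊕ 0b00011000 = 0b11001100.
P'3: 0b00111000 ⊕ 0b11011000 ⊕ 0b11011001 = 0b00111001.
P'4: 0b01100000 ⊕ 0b10001100 ⊕ 0b11000111 = 0b00101011.
P'5: 0b00001000 ⊕ 0b11110000 ⊕ 0b01010000 = 0b10101000.

P'1 = 0b11100000, P'2 = 0b11001100, P'3 = 0b00111001, P'4 = 0b00101011, P'5 = 0b10101000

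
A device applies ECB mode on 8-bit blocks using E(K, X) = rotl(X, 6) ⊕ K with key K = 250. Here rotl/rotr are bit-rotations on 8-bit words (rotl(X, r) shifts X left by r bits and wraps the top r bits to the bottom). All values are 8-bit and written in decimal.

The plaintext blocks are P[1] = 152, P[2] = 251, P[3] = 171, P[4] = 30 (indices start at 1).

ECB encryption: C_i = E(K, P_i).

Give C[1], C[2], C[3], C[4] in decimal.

C[1]: E(K, 152) = 220.
C[2]: E(K, 251) = 4.
C[3]: E(K, 171) = 16.
C[4]: E(K, 30) = 125.

C[1] = 220, C[2] = 4, C[3] = 16, C[4] = 125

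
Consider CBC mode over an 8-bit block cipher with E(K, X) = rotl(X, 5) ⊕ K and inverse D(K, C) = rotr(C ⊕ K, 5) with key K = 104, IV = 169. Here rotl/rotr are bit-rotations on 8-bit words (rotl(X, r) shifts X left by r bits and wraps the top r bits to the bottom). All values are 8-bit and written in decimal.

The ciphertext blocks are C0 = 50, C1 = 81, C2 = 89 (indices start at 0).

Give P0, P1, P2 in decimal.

P0 = 123, P1 = 251, P2 = 216

CBC decryption: P_i = D(K, C_i) ⊕ C_{i−1}, with C_{−1} = IV.
P0: D(K, 50) = 210; 210 ⊕ 169 = 123.
P1: D(K, 81) = 201; 201 ⊕ 50 = 251.
P2: D(K, 89) = 137; 137 ⊕ 81 = 216.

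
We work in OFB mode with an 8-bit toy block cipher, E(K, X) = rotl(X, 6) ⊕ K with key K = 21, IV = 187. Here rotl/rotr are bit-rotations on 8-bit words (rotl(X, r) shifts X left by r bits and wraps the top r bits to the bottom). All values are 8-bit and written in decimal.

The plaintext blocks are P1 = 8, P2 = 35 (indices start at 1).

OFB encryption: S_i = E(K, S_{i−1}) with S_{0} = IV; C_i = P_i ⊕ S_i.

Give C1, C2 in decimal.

C1: S = E(K, 187) = 251; 8 ⊕ 251 = 243.
C2: S = E(K, 251) = 235; 35 ⊕ 235 = 200.

C1 = 243, C2 = 200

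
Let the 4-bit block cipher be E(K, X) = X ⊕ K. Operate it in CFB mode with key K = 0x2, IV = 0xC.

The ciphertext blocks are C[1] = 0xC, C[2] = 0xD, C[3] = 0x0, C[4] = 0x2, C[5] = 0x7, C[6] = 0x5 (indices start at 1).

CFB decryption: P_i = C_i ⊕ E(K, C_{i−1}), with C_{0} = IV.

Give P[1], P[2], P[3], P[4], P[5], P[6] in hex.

P[1] = 0x2, P[2] = 0x3, P[3] = 0xF, P[4] = 0x0, P[5] = 0x7, P[6] = 0x0

P[1]: E(K, 0xC) = 0xE; 0xC ⊕ 0xE = 0x2.
P[2]: E(K, 0xC) = 0xE; 0xD ⊕ 0xE = 0x3.
P[3]: E(K, 0xD) = 0xF; 0x0 ⊕ 0xF = 0xF.
P[4]: E(K, 0x0) = 0x2; 0x2 ⊕ 0x2 = 0x0.
P[5]: E(K, 0x2) = 0x0; 0x7 ⊕ 0x0 = 0x7.
P[6]: E(K, 0x7) = 0x5; 0x5 ⊕ 0x5 = 0x0.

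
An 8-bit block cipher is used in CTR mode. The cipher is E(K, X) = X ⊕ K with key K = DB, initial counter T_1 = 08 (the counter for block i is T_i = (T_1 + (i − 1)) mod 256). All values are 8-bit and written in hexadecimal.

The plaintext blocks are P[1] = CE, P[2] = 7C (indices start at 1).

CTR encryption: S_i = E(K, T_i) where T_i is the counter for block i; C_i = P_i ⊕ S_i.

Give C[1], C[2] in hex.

C[1] = 1D, C[2] = AE

C[1]: T = 08, S = E(K, T) = D3; CE ⊕ D3 = 1D.
C[2]: T = 09, S = E(K, T) = D2; 7C ⊕ D2 = AE.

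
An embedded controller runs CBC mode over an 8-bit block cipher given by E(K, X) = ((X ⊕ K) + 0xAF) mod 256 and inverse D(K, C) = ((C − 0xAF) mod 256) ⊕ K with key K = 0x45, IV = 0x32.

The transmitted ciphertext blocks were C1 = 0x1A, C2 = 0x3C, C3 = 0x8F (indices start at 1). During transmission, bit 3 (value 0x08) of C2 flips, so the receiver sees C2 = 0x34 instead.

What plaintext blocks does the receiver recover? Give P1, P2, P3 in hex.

P1 = 0x1C, P2 = 0xDA, P3 = 0x91

CBC decryption: P_i = D(K, C_i) ⊕ C_{i−1}, with C_{0} = IV.
Only C2 changed, to 0x34. In CBC, a change in C_i garbles P_i and flips the same bit in P_{i+1}. Decrypting the received ciphertext:
P1: D(K, 0x1A) = 0x2E; 0x2E ⊕ 0x32 = 0x1C.
P2: D(K, 0x34) = 0xC0; 0xC0 ⊕ 0x1A = 0xDA.
P3: D(K, 0x8F) = 0xA5; 0xA5 ⊕ 0x34 = 0x91.
Blocks that differ from the original plaintext: P2, P3.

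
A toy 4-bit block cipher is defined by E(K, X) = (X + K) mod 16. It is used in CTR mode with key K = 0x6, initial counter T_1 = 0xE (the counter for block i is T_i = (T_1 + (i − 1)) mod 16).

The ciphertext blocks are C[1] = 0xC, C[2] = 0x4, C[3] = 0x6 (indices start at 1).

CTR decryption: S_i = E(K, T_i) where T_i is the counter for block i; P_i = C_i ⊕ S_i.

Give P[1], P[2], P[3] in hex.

P[1]: T = 0xE, S = E(K, T) = 0x4; 0xC ⊕ 0x4 = 0x8.
P[2]: T = 0xF, S = E(K, T) = 0x5; 0x4 ⊕ 0x5 = 0x1.
P[3]: T = 0x0, S = E(K, T) = 0x6; 0x6 ⊕ 0x6 = 0x0.

P[1] = 0x8, P[2] = 0x1, P[3] = 0x0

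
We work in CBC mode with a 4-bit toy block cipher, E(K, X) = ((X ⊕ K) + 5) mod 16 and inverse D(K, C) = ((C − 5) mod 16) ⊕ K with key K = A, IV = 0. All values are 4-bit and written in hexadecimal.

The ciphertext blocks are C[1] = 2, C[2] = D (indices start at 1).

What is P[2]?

P[2] = 0

CBC decryption: P_i = D(K, C_i) ⊕ C_{i−1}, with C_{0} = IV.
P[2]: D(K, D) = 2; 2 ⊕ 2 = 0.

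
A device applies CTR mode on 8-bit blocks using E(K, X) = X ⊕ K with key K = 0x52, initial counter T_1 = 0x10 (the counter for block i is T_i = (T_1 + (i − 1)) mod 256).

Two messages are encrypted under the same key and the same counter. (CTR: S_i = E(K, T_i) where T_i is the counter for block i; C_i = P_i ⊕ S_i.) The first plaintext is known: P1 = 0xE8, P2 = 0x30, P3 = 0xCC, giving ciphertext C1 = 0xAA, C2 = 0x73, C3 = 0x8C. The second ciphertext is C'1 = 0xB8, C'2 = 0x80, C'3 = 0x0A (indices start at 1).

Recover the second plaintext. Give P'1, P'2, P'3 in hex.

P'1 = 0xFA, P'2 = 0xC3, P'3 = 0x4A

In CTR with a reused counter, both messages share the same keystream S_i, so C_i ⊕ C'_i = P_i ⊕ P'_i and thus P'_i = P_i ⊕ C_i ⊕ C'_i.
P'1: 0xE8 ⊕ 0xAA ⊕ 0xB8 = 0xFA.
P'2: 0x30 ⊕ 0x73 ⊕ 0x80 = 0xC3.
P'3: 0xCC ⊕ 0x8C ⊕ 0x0A = 0x4A.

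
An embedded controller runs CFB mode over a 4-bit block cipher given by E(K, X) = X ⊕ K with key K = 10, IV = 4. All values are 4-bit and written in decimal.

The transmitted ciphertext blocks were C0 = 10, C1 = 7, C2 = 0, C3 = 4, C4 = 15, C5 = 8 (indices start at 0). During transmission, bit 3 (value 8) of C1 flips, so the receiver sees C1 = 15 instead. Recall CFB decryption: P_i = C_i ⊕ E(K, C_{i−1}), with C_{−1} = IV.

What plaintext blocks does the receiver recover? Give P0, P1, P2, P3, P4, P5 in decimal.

P0 = 4, P1 = 15, P2 = 5, P3 = 14, P4 = 1, P5 = 13

Only C1 changed, to 15. In CFB, a change in C_i flips the same bit in P_i and garbles P_{i+1}. Decrypting the received ciphertext:
P0: E(K, 4) = 14; 10 ⊕ 14 = 4.
P1: E(K, 10) = 0; 15 ⊕ 0 = 15.
P2: E(K, 15) = 5; 0 ⊕ 5 = 5.
P3: E(K, 0) = 10; 4 ⊕ 10 = 14.
P4: E(K, 4) = 14; 15 ⊕ 14 = 1.
P5: E(K, 15) = 5; 8 ⊕ 5 = 13.
Blocks that differ from the original plaintext: P1, P2.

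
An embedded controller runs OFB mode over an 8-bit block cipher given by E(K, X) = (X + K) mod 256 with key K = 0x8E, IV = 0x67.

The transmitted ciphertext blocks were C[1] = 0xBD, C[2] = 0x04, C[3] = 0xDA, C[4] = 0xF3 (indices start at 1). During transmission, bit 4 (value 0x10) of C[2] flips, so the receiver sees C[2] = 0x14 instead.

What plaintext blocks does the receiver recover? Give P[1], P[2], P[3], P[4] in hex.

P[1] = 0x48, P[2] = 0x97, P[3] = 0xCB, P[4] = 0x6C

OFB decryption: S_i = E(K, S_{i−1}) with S_{0} = IV; P_i = C_i ⊕ S_i.
Only C[2] changed, to 0x14. In OFB, a change in C_i flips the same bit in P_i only; the keystream is unaffected. Decrypting the received ciphertext:
P[1]: S = E(K, 0x67) = 0xF5; 0xBD ⊕ 0xF5 = 0x48.
P[2]: S = E(K, 0xF5) = 0x83; 0x14 ⊕ 0x83 = 0x97.
P[3]: S = E(K, 0x83) = 0x11; 0xDA ⊕ 0x11 = 0xCB.
P[4]: S = E(K, 0x11) = 0x9F; 0xF3 ⊕ 0x9F = 0x6C.
Blocks that differ from the original plaintext: P[2].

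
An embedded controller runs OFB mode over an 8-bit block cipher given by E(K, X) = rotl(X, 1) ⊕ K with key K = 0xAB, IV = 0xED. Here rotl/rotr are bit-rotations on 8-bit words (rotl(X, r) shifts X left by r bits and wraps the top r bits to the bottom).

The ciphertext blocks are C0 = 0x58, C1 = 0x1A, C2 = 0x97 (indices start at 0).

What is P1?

OFB decryption: S_i = E(K, S_{i−1}) with S_{−1} = IV; P_i = C_i ⊕ S_i.
P0: S = E(K, 0xED) = 0x70; 0x58 ⊕ 0x70 = 0x28.
P1: S = E(K, 0x70) = 0x4B; 0x1A ⊕ 0x4B = 0x51.

P1 = 0x51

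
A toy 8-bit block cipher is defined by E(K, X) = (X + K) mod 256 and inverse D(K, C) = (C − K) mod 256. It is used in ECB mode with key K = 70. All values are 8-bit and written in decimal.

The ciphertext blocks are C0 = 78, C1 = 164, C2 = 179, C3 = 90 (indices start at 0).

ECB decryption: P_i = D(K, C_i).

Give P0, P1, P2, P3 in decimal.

P0: D(K, 78) = 8.
P1: D(K, 164) = 94.
P2: D(K, 179) = 109.
P3: D(K, 90) = 20.

P0 = 8, P1 = 94, P2 = 109, P3 = 20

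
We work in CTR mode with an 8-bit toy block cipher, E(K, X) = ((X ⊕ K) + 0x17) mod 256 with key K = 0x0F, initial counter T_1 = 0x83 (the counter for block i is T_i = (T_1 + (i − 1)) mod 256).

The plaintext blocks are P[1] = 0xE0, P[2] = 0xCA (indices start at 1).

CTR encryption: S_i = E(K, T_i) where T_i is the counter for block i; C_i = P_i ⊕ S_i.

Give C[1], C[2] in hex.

C[1]: T = 0x83, S = E(K, T) = 0xA3; 0xE0 ⊕ 0xA3 = 0x43.
C[2]: T = 0x84, S = E(K, T) = 0xA2; 0xCA ⊕ 0xA2 = 0x68.

C[1] = 0x43, C[2] = 0x68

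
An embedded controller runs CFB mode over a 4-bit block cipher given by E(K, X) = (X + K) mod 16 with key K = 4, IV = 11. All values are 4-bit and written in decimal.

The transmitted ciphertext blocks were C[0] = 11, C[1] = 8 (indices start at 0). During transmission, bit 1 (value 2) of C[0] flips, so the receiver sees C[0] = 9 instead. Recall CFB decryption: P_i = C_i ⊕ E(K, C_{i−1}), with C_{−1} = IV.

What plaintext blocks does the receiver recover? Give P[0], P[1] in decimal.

P[0] = 6, P[1] = 5

Only C[0] changed, to 9. In CFB, a change in C_i flips the same bit in P_i and garbles P_{i+1}. Decrypting the received ciphertext:
P[0]: E(K, 11) = 15; 9 ⊕ 15 = 6.
P[1]: E(K, 9) = 13; 8 ⊕ 13 = 5.
Blocks that differ from the original plaintext: P[0], P[1].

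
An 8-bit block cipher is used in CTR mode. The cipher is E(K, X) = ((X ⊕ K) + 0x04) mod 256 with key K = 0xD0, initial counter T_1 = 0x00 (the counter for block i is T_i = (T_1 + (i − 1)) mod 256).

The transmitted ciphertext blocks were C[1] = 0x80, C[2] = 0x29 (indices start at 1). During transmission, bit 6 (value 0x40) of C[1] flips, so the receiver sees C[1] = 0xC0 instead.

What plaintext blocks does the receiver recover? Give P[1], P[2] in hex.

CTR decryption: S_i = E(K, T_i) where T_i is the counter for block i; P_i = C_i ⊕ S_i.
Only C[1] changed, to 0xC0. In CTR, a change in C_i flips the same bit in P_i only; the keystream is unaffected. Decrypting the received ciphertext:
P[1]: T = 0x00, S = E(K, T) = 0xD4; 0xC0 ⊕ 0xD4 = 0x14.
P[2]: T = 0x01, S = E(K, T) = 0xD5; 0x29 ⊕ 0xD5 = 0xFC.
Blocks that differ from the original plaintext: P[1].

P[1] = 0x14, P[2] = 0xFC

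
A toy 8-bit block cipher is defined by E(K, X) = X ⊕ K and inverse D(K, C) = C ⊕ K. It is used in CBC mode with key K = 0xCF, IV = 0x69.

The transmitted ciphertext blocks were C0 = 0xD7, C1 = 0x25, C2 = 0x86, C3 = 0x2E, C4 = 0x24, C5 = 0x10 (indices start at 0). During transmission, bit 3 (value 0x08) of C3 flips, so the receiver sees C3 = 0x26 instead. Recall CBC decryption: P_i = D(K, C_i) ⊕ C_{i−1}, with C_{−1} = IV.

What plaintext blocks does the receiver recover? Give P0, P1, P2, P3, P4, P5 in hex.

Only C3 changed, to 0x26. In CBC, a change in C_i garbles P_i and flips the same bit in P_{i+1}. Decrypting the received ciphertext:
P0: D(K, 0xD7) = 0x18; 0x18 ⊕ 0x69 = 0x71.
P1: D(K, 0x25) = 0xEA; 0xEA ⊕ 0xD7 = 0x3D.
P2: D(K, 0x86) = 0x49; 0x49 ⊕ 0x25 = 0x6C.
P3: D(K, 0x26) = 0xE9; 0xE9 ⊕ 0x86 = 0x6F.
P4: D(K, 0x24) = 0xEB; 0xEB ⊕ 0x26 = 0xCD.
P5: D(K, 0x10) = 0xDF; 0xDF ⊕ 0x24 = 0xFB.
Blocks that differ from the original plaintext: P3, P4.

P0 = 0x71, P1 = 0x3D, P2 = 0x6C, P3 = 0x6F, P4 = 0xCD, P5 = 0xFB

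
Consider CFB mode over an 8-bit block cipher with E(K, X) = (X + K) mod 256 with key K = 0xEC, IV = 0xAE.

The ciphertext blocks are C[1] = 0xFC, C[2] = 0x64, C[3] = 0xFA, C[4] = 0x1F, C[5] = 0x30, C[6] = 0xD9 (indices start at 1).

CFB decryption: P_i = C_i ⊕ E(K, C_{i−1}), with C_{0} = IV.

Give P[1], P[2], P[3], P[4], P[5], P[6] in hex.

P[1] = 0x66, P[2] = 0x8C, P[3] = 0xAA, P[4] = 0xF9, P[5] = 0x3B, P[6] = 0xC5

P[1]: E(K, 0xAE) = 0x9A; 0xFC ⊕ 0x9A = 0x66.
P[2]: E(K, 0xFC) = 0xE8; 0x64 ⊕ 0xE8 = 0x8C.
P[3]: E(K, 0x64) = 0x50; 0xFA ⊕ 0x50 = 0xAA.
P[4]: E(K, 0xFA) = 0xE6; 0x1F ⊕ 0xE6 = 0xF9.
P[5]: E(K, 0x1F) = 0x0B; 0x30 ⊕ 0x0B = 0x3B.
P[6]: E(K, 0x30) = 0x1C; 0xD9 ⊕ 0x1C = 0xC5.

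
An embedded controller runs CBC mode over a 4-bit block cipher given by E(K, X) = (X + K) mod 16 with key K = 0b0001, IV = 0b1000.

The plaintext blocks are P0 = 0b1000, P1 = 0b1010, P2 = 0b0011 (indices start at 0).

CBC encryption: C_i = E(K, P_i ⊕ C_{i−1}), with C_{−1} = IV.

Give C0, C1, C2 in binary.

C0 = 0b0001, C1 = 0b1100, C2 = 0b0000

C0: P0 ⊕ 0b1000 = 0b0000; E(K, 0b0000) = 0b0001.
C1: P1 ⊕ 0b0001 = 0b1011; E(K, 0b1011) = 0b1100.
C2: P2 ⊕ 0b1100 = 0b1111; E(K, 0b1111) = 0b0000.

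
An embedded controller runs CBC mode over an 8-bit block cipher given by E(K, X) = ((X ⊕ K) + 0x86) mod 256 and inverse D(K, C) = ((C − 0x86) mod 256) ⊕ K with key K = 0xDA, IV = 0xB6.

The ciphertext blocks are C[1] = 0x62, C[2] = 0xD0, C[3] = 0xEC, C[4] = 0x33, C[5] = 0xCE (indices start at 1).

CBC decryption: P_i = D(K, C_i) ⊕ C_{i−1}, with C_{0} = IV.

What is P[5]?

P[5] = 0xA1

P[5]: D(K, 0xCE) = 0x92; 0x92 ⊕ 0x33 = 0xA1.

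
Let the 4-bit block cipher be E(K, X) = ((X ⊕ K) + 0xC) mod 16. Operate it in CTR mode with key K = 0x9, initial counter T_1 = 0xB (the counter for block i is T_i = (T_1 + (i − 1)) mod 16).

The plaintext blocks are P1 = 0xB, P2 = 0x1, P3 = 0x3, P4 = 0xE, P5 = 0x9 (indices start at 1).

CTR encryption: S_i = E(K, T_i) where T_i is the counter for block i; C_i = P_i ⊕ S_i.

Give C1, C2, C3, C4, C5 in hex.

C1: T = 0xB, S = E(K, T) = 0xE; 0xB ⊕ 0xE = 0x5.
C2: T = 0xC, S = E(K, T) = 0x1; 0x1 ⊕ 0x1 = 0x0.
C3: T = 0xD, S = E(K, T) = 0x0; 0x3 ⊕ 0x0 = 0x3.
C4: T = 0xE, S = E(K, T) = 0x3; 0xE ⊕ 0x3 = 0xD.
C5: T = 0xF, S = E(K, T) = 0x2; 0x9 ⊕ 0x2 = 0xB.

C1 = 0x5, C2 = 0x0, C3 = 0x3, C4 = 0xD, C5 = 0xB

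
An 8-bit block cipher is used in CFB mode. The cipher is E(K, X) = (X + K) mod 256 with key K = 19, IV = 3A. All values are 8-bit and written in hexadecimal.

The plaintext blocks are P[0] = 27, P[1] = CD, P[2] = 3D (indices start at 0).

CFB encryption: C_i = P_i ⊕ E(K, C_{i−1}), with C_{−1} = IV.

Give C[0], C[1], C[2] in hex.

C[0]: E(K, 3A) = 53; 27 ⊕ 53 = 74.
C[1]: E(K, 74) = 8D; CD ⊕ 8D = 40.
C[2]: E(K, 40) = 59; 3D ⊕ 59 = 64.

C[0] = 74, C[1] = 40, C[2] = 64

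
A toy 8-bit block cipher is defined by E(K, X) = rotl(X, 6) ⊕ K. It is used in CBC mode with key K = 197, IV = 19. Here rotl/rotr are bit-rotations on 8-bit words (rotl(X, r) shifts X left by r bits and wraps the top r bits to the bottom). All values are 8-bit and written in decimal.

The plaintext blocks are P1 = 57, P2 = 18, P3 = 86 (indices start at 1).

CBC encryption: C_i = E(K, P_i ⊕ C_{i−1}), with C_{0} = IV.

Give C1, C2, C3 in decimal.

C1: P1 ⊕ 19 = 42; E(K, 42) = 79.
C2: P2 ⊕ 79 = 93; E(K, 93) = 146.
C3: P3 ⊕ 146 = 196; E(K, 196) = 244.

C1 = 79, C2 = 146, C3 = 244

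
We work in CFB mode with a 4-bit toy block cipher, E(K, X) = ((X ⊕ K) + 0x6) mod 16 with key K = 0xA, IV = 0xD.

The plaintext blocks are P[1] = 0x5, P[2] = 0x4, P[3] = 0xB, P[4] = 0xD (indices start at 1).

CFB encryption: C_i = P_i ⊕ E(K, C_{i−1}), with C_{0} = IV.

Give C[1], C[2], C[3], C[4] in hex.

C[1] = 0x8, C[2] = 0xC, C[3] = 0x7, C[4] = 0xE

C[1]: E(K, 0xD) = 0xD; 0x5 ⊕ 0xD = 0x8.
C[2]: E(K, 0x8) = 0x8; 0x4 ⊕ 0x8 = 0xC.
C[3]: E(K, 0xC) = 0xC; 0xB ⊕ 0xC = 0x7.
C[4]: E(K, 0x7) = 0x3; 0xD ⊕ 0x3 = 0xE.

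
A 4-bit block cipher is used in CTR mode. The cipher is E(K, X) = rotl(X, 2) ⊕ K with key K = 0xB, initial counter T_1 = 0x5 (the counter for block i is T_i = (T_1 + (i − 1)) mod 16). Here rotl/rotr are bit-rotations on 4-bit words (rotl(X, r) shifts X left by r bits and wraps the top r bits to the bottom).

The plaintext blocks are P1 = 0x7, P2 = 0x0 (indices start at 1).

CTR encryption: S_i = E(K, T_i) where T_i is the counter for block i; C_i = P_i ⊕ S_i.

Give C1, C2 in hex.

C1: T = 0x5, S = E(K, T) = 0xE; 0x7 ⊕ 0xE = 0x9.
C2: T = 0x6, S = E(K, T) = 0x2; 0x0 ⊕ 0x2 = 0x2.

C1 = 0x9, C2 = 0x2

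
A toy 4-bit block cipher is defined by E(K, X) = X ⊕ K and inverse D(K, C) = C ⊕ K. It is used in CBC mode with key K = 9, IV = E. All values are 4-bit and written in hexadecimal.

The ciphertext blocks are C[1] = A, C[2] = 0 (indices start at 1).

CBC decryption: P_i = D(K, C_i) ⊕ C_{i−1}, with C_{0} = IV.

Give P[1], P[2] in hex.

P[1] = D, P[2] = 3

P[1]: D(K, A) = 3; 3 ⊕ E = D.
P[2]: D(K, 0) = 9; 9 ⊕ A = 3.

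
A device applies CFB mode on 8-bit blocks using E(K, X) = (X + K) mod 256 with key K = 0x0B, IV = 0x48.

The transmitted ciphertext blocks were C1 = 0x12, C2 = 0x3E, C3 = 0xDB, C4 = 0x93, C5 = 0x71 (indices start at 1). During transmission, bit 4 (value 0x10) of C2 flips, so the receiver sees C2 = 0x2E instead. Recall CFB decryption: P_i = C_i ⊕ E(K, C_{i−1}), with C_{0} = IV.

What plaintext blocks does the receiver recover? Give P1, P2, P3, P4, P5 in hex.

Only C2 changed, to 0x2E. In CFB, a change in C_i flips the same bit in P_i and garbles P_{i+1}. Decrypting the received ciphertext:
P1: E(K, 0x48) = 0x53; 0x12 ⊕ 0x53 = 0x41.
P2: E(K, 0x12) = 0x1D; 0x2E ⊕ 0x1D = 0x33.
P3: E(K, 0x2E) = 0x39; 0xDB ⊕ 0x39 = 0xE2.
P4: E(K, 0xDB) = 0xE6; 0x93 ⊕ 0xE6 = 0x75.
P5: E(K, 0x93) = 0x9E; 0x71 ⊕ 0x9E = 0xEF.
Blocks that differ from the original plaintext: P2, P3.

P1 = 0x41, P2 = 0x33, P3 = 0xE2, P4 = 0x75, P5 = 0xEF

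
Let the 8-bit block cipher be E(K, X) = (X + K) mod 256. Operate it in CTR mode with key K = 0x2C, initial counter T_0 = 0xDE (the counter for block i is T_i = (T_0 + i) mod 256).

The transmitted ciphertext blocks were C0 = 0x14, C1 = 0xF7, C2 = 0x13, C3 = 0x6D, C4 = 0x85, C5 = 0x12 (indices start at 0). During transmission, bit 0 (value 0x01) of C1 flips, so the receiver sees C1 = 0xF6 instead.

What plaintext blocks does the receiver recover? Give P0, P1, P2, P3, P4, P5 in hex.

CTR decryption: S_i = E(K, T_i) where T_i is the counter for block i; P_i = C_i ⊕ S_i.
Only C1 changed, to 0xF6. In CTR, a change in C_i flips the same bit in P_i only; the keystream is unaffected. Decrypting the received ciphertext:
P0: T = 0xDE, S = E(K, T) = 0x0A; 0x14 ⊕ 0x0A = 0x1E.
P1: T = 0xDF, S = E(K, T) = 0x0B; 0xF6 ⊕ 0x0B = 0xFD.
P2: T = 0xE0, S = E(K, T) = 0x0C; 0x13 ⊕ 0x0C = 0x1F.
P3: T = 0xE1, S = E(K, T) = 0x0D; 0x6D ⊕ 0x0D = 0x60.
P4: T = 0xE2, S = E(K, T) = 0x0E; 0x85 ⊕ 0x0E = 0x8B.
P5: T = 0xE3, S = E(K, T) = 0x0F; 0x12 ⊕ 0x0F = 0x1D.
Blocks that differ from the original plaintext: P1.

P0 = 0x1E, P1 = 0xFD, P2 = 0x1F, P3 = 0x60, P4 = 0x8B, P5 = 0x1D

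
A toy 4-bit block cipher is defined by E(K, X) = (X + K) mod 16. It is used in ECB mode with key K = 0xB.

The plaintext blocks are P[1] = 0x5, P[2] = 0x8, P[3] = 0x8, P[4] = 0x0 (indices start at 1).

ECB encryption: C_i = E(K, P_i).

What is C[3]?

C[3]: E(K, 0x8) = 0x3.

C[3] = 0x3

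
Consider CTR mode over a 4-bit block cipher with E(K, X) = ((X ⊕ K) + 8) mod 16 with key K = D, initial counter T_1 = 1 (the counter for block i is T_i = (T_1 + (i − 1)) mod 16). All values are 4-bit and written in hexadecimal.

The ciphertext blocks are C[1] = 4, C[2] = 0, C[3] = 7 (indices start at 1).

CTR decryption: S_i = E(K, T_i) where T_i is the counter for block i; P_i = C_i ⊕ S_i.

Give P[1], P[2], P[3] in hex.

P[1] = 0, P[2] = 7, P[3] = 1

P[1]: T = 1, S = E(K, T) = 4; 4 ⊕ 4 = 0.
P[2]: T = 2, S = E(K, T) = 7; 0 ⊕ 7 = 7.
P[3]: T = 3, S = E(K, T) = 6; 7 ⊕ 6 = 1.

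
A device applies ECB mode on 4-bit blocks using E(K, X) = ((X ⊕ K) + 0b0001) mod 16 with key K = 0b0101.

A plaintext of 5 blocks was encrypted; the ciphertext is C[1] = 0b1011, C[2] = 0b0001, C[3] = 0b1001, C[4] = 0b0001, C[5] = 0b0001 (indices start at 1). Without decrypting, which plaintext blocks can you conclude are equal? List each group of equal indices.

P[2] = P[4] = P[5]

ECB encrypts each block independently with the same key, so equal ciphertext blocks imply equal plaintext blocks.
C[2] = C[4] = C[5] = 0b0001, so P[2] = P[4] = P[5].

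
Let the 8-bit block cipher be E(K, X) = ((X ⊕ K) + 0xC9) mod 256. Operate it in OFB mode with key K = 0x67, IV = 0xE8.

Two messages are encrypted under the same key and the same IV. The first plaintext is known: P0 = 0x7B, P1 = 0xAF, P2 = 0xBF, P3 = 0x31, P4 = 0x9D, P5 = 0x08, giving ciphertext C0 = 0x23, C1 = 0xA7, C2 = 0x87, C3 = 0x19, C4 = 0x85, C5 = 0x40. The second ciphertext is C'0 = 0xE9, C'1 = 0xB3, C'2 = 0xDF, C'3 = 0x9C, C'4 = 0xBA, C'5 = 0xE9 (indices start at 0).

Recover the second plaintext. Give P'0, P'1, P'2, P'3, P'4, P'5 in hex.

In OFB with a reused IV, both messages share the same keystream S_i, so C_i ⊕ C'_i = P_i ⊕ P'_i and thus P'_i = P_i ⊕ C_i ⊕ C'_i.
P'0: 0x7B ⊕ 0x23 ⊕ 0xE9 = 0xB1.
P'1: 0xAF ⊕ 0xA7 ⊕ 0xB3 = 0xBB.
P'2: 0xBF ⊕ 0x87 ⊕ 0xDF = 0xE7.
P'3: 0x31 ⊕ 0x19 ⊕ 0x9C = 0xB4.
P'4: 0x9D ⊕ 0x85 ⊕ 0xBA = 0xA2.
P'5: 0x08 ⊕ 0x40 ⊕ 0xE9 = 0xA1.

P'0 = 0xB1, P'1 = 0xBB, P'2 = 0xE7, P'3 = 0xB4, P'4 = 0xA2, P'5 = 0xA1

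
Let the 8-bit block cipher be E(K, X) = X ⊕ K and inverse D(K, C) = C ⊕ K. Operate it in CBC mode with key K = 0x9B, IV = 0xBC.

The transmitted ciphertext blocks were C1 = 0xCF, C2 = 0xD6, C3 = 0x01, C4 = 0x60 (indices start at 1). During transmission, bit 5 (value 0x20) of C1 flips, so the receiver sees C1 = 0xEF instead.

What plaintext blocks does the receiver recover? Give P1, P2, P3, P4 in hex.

P1 = 0xC8, P2 = 0xA2, P3 = 0x4C, P4 = 0xFA

CBC decryption: P_i = D(K, C_i) ⊕ C_{i−1}, with C_{0} = IV.
Only C1 changed, to 0xEF. In CBC, a change in C_i garbles P_i and flips the same bit in P_{i+1}. Decrypting the received ciphertext:
P1: D(K, 0xEF) = 0x74; 0x74 ⊕ 0xBC = 0xC8.
P2: D(K, 0xD6) = 0x4D; 0x4D ⊕ 0xEF = 0xA2.
P3: D(K, 0x01) = 0x9A; 0x9A ⊕ 0xD6 = 0x4C.
P4: D(K, 0x60) = 0xFB; 0xFB ⊕ 0x01 = 0xFA.
Blocks that differ from the original plaintext: P1, P2.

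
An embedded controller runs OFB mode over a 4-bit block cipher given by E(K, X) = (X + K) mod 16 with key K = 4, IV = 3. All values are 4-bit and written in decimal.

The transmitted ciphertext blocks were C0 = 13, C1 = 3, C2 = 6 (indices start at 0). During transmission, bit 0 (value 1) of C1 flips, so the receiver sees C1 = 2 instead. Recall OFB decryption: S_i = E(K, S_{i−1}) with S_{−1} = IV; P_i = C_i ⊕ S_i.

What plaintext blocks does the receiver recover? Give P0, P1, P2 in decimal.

P0 = 10, P1 = 9, P2 = 9

Only C1 changed, to 2. In OFB, a change in C_i flips the same bit in P_i only; the keystream is unaffected. Decrypting the received ciphertext:
P0: S = E(K, 3) = 7; 13 ⊕ 7 = 10.
P1: S = E(K, 7) = 11; 2 ⊕ 11 = 9.
P2: S = E(K, 11) = 15; 6 ⊕ 15 = 9.
Blocks that differ from the original plaintext: P1.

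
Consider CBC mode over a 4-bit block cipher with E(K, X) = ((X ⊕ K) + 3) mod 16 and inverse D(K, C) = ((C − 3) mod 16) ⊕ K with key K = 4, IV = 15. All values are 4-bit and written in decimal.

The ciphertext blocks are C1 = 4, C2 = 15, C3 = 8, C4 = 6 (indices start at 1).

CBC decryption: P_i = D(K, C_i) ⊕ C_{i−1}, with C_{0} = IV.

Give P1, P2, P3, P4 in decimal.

P1 = 10, P2 = 12, P3 = 14, P4 = 15

P1: D(K, 4) = 5; 5 ⊕ 15 = 10.
P2: D(K, 15) = 8; 8 ⊕ 4 = 12.
P3: D(K, 8) = 1; 1 ⊕ 15 = 14.
P4: D(K, 6) = 7; 7 ⊕ 8 = 15.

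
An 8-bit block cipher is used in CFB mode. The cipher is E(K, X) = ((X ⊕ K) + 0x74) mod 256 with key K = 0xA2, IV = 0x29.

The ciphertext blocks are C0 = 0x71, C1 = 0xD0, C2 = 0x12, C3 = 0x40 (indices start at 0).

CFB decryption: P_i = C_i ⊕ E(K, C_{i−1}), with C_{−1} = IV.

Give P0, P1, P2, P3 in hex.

P0 = 0x8E, P1 = 0x97, P2 = 0xF4, P3 = 0x64

P0: E(K, 0x29) = 0xFF; 0x71 ⊕ 0xFF = 0x8E.
P1: E(K, 0x71) = 0x47; 0xD0 ⊕ 0x47 = 0x97.
P2: E(K, 0xD0) = 0xE6; 0x12 ⊕ 0xE6 = 0xF4.
P3: E(K, 0x12) = 0x24; 0x40 ⊕ 0x24 = 0x64.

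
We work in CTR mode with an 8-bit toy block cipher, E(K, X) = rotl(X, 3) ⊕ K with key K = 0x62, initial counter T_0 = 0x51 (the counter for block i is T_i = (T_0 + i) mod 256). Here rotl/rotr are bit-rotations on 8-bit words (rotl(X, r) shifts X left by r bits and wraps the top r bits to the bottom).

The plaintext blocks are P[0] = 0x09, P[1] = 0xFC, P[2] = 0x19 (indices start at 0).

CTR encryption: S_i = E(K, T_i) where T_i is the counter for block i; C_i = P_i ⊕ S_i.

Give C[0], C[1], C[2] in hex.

C[0] = 0xE1, C[1] = 0x0C, C[2] = 0xE1

C[0]: T = 0x51, S = E(K, T) = 0xE8; 0x09 ⊕ 0xE8 = 0xE1.
C[1]: T = 0x52, S = E(K, T) = 0xF0; 0xFC ⊕ 0xF0 = 0x0C.
C[2]: T = 0x53, S = E(K, T) = 0xF8; 0x19 ⊕ 0xF8 = 0xE1.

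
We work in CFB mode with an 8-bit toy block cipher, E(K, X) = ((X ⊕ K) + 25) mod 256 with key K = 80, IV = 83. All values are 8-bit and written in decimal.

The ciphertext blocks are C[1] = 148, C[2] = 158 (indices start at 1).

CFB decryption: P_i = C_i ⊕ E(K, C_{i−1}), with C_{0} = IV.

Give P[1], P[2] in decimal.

P[1] = 136, P[2] = 67

P[1]: E(K, 83) = 28; 148 ⊕ 28 = 136.
P[2]: E(K, 148) = 221; 158 ⊕ 221 = 67.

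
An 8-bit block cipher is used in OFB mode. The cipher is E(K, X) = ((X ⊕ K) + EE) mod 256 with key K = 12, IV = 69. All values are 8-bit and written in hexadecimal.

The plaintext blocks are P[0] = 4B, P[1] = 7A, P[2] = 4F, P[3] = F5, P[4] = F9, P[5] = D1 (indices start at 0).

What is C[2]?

C[2] = 26

OFB encryption: S_i = E(K, S_{i−1}) with S_{−1} = IV; C_i = P_i ⊕ S_i.
C[0]: S = E(K, 69) = 69; 4B ⊕ 69 = 22.
C[1]: S = E(K, 69) = 69; 7A ⊕ 69 = 13.
C[2]: S = E(K, 69) = 69; 4F ⊕ 69 = 26.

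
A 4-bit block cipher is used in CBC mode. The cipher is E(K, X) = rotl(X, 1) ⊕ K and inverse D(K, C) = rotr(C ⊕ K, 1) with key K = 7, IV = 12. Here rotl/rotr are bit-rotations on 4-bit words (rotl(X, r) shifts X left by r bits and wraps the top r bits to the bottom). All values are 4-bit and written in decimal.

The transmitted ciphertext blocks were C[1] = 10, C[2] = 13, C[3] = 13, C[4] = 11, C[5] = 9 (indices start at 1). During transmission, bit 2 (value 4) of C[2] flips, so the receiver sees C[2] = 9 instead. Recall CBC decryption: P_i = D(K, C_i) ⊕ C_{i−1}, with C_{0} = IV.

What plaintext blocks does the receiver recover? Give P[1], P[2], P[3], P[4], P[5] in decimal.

P[1] = 2, P[2] = 13, P[3] = 12, P[4] = 11, P[5] = 12

Only C[2] changed, to 9. In CBC, a change in C_i garbles P_i and flips the same bit in P_{i+1}. Decrypting the received ciphertext:
P[1]: D(K, 10) = 14; 14 ⊕ 12 = 2.
P[2]: D(K, 9) = 7; 7 ⊕ 10 = 13.
P[3]: D(K, 13) = 5; 5 ⊕ 9 = 12.
P[4]: D(K, 11) = 6; 6 ⊕ 13 = 11.
P[5]: D(K, 9) = 7; 7 ⊕ 11 = 12.
Blocks that differ from the original plaintext: P[2], P[3].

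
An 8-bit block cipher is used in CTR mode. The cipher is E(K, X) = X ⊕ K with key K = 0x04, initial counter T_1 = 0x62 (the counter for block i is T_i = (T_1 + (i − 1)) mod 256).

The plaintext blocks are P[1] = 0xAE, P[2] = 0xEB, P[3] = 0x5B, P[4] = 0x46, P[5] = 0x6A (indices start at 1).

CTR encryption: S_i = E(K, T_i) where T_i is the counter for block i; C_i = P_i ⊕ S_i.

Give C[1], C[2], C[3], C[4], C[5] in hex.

C[1] = 0xC8, C[2] = 0x8C, C[3] = 0x3B, C[4] = 0x27, C[5] = 0x08

C[1]: T = 0x62, S = E(K, T) = 0x66; 0xAE ⊕ 0x66 = 0xC8.
C[2]: T = 0x63, S = E(K, T) = 0x67; 0xEB ⊕ 0x67 = 0x8C.
C[3]: T = 0x64, S = E(K, T) = 0x60; 0x5B ⊕ 0x60 = 0x3B.
C[4]: T = 0x65, S = E(K, T) = 0x61; 0x46 ⊕ 0x61 = 0x27.
C[5]: T = 0x66, S = E(K, T) = 0x62; 0x6A ⊕ 0x62 = 0x08.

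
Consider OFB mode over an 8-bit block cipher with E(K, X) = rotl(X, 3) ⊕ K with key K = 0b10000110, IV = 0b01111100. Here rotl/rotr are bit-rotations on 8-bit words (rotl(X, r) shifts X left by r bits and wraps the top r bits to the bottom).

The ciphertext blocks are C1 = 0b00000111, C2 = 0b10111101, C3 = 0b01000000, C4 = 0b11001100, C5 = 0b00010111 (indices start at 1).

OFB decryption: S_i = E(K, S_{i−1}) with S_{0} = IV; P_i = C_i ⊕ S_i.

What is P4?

P4 = 0b00010101

P1: S = E(K, 0b01111100) = 0b01100101; 0b00000111 ⊕ 0b01100101 = 0b01100010.
P2: S = E(K, 0b01100101) = 0b10101101; 0b10111101 ⊕ 0b10101101 = 0b00010000.
P3: S = E(K, 0b10101101) = 0b11101011; 0b01000000 ⊕ 0b11101011 = 0b10101011.
P4: S = E(K, 0b11101011) = 0b11011001; 0b11001100 ⊕ 0b11011001 = 0b00010101.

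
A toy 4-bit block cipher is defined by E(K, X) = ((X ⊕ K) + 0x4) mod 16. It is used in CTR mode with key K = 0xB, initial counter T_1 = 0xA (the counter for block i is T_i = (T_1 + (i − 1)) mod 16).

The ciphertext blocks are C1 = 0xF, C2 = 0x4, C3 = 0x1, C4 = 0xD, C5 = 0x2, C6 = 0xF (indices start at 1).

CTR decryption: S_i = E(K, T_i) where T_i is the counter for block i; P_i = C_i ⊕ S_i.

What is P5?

P5: T = 0xE, S = E(K, T) = 0x9; 0x2 ⊕ 0x9 = 0xB.

P5 = 0xB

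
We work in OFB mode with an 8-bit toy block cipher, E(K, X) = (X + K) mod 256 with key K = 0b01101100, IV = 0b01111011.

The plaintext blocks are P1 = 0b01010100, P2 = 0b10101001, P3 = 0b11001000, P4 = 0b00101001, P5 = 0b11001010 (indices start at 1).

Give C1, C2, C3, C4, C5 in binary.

C1 = 0b10110011, C2 = 0b11111010, C3 = 0b01110111, C4 = 0b00000010, C5 = 0b01011101

OFB encryption: S_i = E(K, S_{i−1}) with S_{0} = IV; C_i = P_i ⊕ S_i.
C1: S = E(K, 0b01111011) = 0b11100111; 0b01010100 ⊕ 0b11100111 = 0b10110011.
C2: S = E(K, 0b11100111) = 0b01010011; 0b10101001 ⊕ 0b01010011 = 0b11111010.
C3: S = E(K, 0b01010011) = 0b10111111; 0b11001000 ⊕ 0b10111111 = 0b01110111.
C4: S = E(K, 0b10111111) = 0b00101011; 0b00101001 ⊕ 0b00101011 = 0b00000010.
C5: S = E(K, 0b00101011) = 0b10010111; 0b11001010 ⊕ 0b10010111 = 0b01011101.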